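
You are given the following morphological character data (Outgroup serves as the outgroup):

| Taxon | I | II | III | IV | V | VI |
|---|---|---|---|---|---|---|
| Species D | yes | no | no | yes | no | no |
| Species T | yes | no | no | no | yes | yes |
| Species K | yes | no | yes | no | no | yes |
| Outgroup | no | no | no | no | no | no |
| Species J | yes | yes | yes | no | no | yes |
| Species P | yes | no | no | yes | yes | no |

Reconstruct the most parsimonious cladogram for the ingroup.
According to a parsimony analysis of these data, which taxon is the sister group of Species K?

Species J

The outgroup has state 'no' for every character, so 'yes' is the derived state throughout.
All ingroup taxa share the derived state 'yes' for I; it defines the ingroup but does not resolve relationships within it.
II: derived state 'yes' in Species J only — an autapomorphy, so it tells us nothing about relationships among taxa.
Only Species J and Species K show the derived state 'yes' for III, supporting them as a clade.
IV (derived state 'yes') is shared by Species D and Species P — a synapomorphy uniting that clade.
V (state 'yes') occurs in Species P and Species T but conflicts with the nesting implied by the other characters — most parsimoniously interpreted as homoplasy.
VI: derived state 'yes' in Species J, Species K, and Species T only — synapomorphy for {Species J, Species K, Species T}.
Most parsimonious ingroup topology: ((Species P,Species D),((Species J,Species K),Species T)).
Species K and Species J form a cherry on this tree, so they are sister taxa.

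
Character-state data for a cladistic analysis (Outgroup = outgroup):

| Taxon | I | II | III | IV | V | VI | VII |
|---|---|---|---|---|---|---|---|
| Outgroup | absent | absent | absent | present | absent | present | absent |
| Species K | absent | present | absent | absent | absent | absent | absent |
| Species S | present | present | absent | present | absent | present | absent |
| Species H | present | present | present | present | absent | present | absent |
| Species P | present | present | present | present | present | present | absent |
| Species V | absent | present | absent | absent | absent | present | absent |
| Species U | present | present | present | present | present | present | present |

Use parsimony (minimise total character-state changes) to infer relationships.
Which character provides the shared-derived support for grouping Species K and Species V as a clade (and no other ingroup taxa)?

IV

Character polarity is set by the outgroup: the derived state is whichever differs from the outgroup's state, so for IV, VI the derived state is 'absent', and for the remaining characters it is 'present'.
Only Species H, Species P, Species S, and Species U show the derived state 'present' for I, supporting them as a clade.
All ingroup taxa share the derived state 'present' for II; it defines the ingroup but does not resolve relationships within it.
III: derived state 'present' in Species H, Species P, and Species U only — synapomorphy for {Species H, Species P, Species U}.
IV (derived state 'absent') is shared by Species K and Species V — a synapomorphy uniting that clade.
V (derived state 'present') is shared by Species P and Species U — a synapomorphy uniting that clade.
VI: derived state 'absent' in Species K only — an autapomorphy, so it tells us nothing about relationships among taxa.
VII: derived state 'present' in Species U only — an autapomorphy, so it tells us nothing about relationships among taxa.
Most parsimonious ingroup topology: ((Species K,Species V),(Species S,(Species H,(Species P,Species U)))).
The clade {Species K, Species V} is supported by IV: its derived state 'absent' occurs in exactly those taxa and in no other taxon (including the outgroup).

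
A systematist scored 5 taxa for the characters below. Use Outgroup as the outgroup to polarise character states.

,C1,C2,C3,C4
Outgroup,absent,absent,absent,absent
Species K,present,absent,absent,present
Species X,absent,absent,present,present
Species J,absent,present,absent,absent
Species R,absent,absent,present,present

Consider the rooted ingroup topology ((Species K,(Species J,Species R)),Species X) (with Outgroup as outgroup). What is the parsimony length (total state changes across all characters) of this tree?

6

Map each character onto ((Species K,(Species J,Species R)),Species X) (rooted by Outgroup) and count the minimum state changes it requires (Fitch parsimony):
C1: 1; C2: 1; C3: 2; C4: 2.
Total tree length = 6.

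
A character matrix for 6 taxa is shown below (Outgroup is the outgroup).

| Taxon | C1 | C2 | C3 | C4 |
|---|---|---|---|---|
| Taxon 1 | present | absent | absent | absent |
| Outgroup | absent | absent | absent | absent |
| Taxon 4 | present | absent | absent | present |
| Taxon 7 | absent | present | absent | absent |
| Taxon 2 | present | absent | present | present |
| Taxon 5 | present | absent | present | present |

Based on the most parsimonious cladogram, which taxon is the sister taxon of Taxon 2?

The outgroup has state 'absent' for every character, so 'present' is the derived state throughout.
Only Taxon 1, Taxon 2, Taxon 4, and Taxon 5 show the derived state 'present' for C1, supporting them as a clade.
C2 (derived state 'present') is unique to Taxon 7 (autapomorphy; uninformative for grouping).
C3 (derived state 'present') is shared by Taxon 2 and Taxon 5 — a synapomorphy uniting that clade.
C4: derived state 'present' in Taxon 2, Taxon 4, and Taxon 5 only — synapomorphy for {Taxon 2, Taxon 4, Taxon 5}.
Most parsimonious ingroup topology: (Taxon 7,(((Taxon 2,Taxon 5),Taxon 4),Taxon 1)).
Taxon 2 and Taxon 5 form a cherry on this tree, so they are sister taxa.

Taxon 5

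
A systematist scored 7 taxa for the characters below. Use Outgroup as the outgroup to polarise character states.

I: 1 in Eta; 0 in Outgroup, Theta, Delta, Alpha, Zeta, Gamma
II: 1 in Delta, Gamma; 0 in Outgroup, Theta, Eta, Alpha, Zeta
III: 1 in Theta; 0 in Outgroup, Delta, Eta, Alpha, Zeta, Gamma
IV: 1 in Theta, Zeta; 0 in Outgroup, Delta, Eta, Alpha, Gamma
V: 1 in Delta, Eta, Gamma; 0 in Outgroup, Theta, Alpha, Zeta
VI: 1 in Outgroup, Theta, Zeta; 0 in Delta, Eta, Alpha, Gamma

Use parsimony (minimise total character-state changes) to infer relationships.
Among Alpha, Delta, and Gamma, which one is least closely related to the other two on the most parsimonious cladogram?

Character polarity is set by the outgroup: the derived state is whichever differs from the outgroup's state, so for VI the derived state is '0', and for the remaining characters it is '1'.
I: derived state '1' in Eta only — an autapomorphy, so it tells us nothing about relationships among taxa.
II (derived state '1') is shared by Delta and Gamma — a synapomorphy uniting that clade.
III (derived state '1') is unique to Theta (autapomorphy; uninformative for grouping).
Only Theta and Zeta show the derived state '1' for IV, supporting them as a clade.
V (derived state '1') is shared by Delta, Eta, and Gamma — a synapomorphy uniting that clade.
VI (derived state '0') is shared by Alpha, Delta, Eta, and Gamma — a synapomorphy uniting that clade.
Most parsimonious ingroup topology: ((Theta,Zeta),(((Delta,Gamma),Eta),Alpha)).
Gamma and Delta share a more recent common ancestor with each other than either does with Alpha, so Alpha is the least closely related of the three.

Alpha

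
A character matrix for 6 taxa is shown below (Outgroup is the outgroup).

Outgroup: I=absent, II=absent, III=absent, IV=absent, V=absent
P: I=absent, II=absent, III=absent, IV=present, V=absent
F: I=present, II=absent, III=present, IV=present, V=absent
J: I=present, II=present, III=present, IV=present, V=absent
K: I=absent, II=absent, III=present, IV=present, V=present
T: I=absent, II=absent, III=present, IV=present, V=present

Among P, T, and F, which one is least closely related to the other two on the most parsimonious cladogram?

P

The outgroup has state 'absent' for every character, so 'present' is the derived state throughout.
I (derived state 'present') is shared by F and J — a synapomorphy uniting that clade.
II: derived state 'present' in J only — an autapomorphy, so it tells us nothing about relationships among taxa.
III: derived state 'present' in F, J, K, and T only — synapomorphy for {F, J, K, T}.
All ingroup taxa share the derived state 'present' for IV; it defines the ingroup but does not resolve relationships within it.
Only K and T show the derived state 'present' for V, supporting them as a clade.
Most parsimonious ingroup topology: (P,((F,J),(K,T))).
F and T share a more recent common ancestor with each other than either does with P, so P is the least closely related of the three.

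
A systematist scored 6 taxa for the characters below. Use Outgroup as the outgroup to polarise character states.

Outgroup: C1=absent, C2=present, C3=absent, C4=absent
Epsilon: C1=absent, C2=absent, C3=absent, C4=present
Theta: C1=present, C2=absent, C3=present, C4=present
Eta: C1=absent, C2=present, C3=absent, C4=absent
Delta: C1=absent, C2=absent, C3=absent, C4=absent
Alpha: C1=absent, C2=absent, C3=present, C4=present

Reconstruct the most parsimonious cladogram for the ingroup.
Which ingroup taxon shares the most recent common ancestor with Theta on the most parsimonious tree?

Character polarity is set by the outgroup: the derived state is whichever differs from the outgroup's state, so for C2 the derived state is 'absent', and for the remaining characters it is 'present'.
C1: derived state 'present' in Theta only — an autapomorphy, so it tells us nothing about relationships among taxa.
C2: derived state 'absent' in Alpha, Delta, Epsilon, and Theta only — synapomorphy for {Alpha, Delta, Epsilon, Theta}.
Only Alpha and Theta show the derived state 'present' for C3, supporting them as a clade.
C4 (derived state 'present') is shared by Alpha, Epsilon, and Theta — a synapomorphy uniting that clade.
Most parsimonious ingroup topology: (((Epsilon,(Theta,Alpha)),Delta),Eta).
Theta and Alpha form a cherry on this tree, so they are sister taxa.

Alpha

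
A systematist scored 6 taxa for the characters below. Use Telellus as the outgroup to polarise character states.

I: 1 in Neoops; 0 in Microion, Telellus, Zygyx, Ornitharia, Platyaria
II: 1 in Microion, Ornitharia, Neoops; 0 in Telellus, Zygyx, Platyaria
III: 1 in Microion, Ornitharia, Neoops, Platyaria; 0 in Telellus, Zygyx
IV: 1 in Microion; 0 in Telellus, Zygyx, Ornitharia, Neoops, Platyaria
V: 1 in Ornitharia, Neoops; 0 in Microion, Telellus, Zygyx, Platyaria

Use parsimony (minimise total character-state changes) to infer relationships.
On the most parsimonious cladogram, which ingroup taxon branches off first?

The outgroup has state '0' for every character, so '1' is the derived state throughout.
I (derived state '1') is unique to Neoops (autapomorphy; uninformative for grouping).
II: derived state '1' in Microion, Neoops, and Ornitharia only — synapomorphy for {Microion, Neoops, Ornitharia}.
III: derived state '1' in Microion, Neoops, Ornitharia, and Platyaria only — synapomorphy for {Microion, Neoops, Ornitharia, Platyaria}.
IV (derived state '1') is unique to Microion (autapomorphy; uninformative for grouping).
V (derived state '1') is shared by Neoops and Ornitharia — a synapomorphy uniting that clade.
Most parsimonious ingroup topology: ((((Ornitharia,Neoops),Microion),Platyaria),Zygyx).
Zygyx is sister to the clade containing all other ingroup taxa, so it is the earliest-diverging (most basal) ingroup lineage.

Zygyx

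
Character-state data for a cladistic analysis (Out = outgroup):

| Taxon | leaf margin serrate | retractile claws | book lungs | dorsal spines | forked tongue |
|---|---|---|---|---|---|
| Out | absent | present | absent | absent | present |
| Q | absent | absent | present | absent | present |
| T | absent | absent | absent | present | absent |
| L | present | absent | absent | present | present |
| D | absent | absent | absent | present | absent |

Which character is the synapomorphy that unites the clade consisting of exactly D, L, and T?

dorsal spines

Character polarity is set by the outgroup: the derived state is whichever differs from the outgroup's state, so for retractile claws, forked tongue the derived state is 'absent', and for the remaining characters it is 'present'.
leaf margin serrate: derived state 'present' in L only — an autapomorphy, so it tells us nothing about relationships among taxa.
All ingroup taxa share the derived state 'absent' for retractile claws; it defines the ingroup but does not resolve relationships within it.
book lungs: derived state 'present' in Q only — an autapomorphy, so it tells us nothing about relationships among taxa.
dorsal spines: derived state 'present' in D, L, and T only — synapomorphy for {D, L, T}.
Only D and T show the derived state 'absent' for forked tongue, supporting them as a clade.
Most parsimonious ingroup topology: (Q,((T,D),L)).
The clade {D, L, T} is supported by dorsal spines: its derived state 'present' occurs in exactly those taxa and in no other taxon (including the outgroup).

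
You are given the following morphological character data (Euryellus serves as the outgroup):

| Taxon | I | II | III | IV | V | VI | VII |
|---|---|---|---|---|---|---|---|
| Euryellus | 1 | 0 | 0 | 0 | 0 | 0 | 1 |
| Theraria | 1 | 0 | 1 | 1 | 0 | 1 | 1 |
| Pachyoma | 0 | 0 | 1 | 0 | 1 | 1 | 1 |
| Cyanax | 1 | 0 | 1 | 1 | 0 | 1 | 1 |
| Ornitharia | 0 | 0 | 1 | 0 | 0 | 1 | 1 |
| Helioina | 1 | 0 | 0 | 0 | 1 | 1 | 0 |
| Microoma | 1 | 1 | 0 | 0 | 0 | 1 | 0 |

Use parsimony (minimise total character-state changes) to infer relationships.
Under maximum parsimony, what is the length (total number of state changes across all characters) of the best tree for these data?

Character polarity is set by the outgroup: the derived state is whichever differs from the outgroup's state, so for I, VII the derived state is '0', and for the remaining characters it is '1'.
I (derived state '0') is shared by Ornitharia and Pachyoma — a synapomorphy uniting that clade.
II (derived state '1') is unique to Microoma (autapomorphy; uninformative for grouping).
III: derived state '1' in Cyanax, Ornitharia, Pachyoma, and Theraria only — synapomorphy for {Cyanax, Ornitharia, Pachyoma, Theraria}.
IV (derived state '1') is shared by Cyanax and Theraria — a synapomorphy uniting that clade.
V groups Helioina and Pachyoma, which is incompatible with the clades supported by the remaining characters; treating it as convergent (homoplasy) costs fewer steps than any alternative tree.
All ingroup taxa share the derived state '1' for VI; it defines the ingroup but does not resolve relationships within it.
VII: derived state '0' in Helioina and Microoma only — synapomorphy for {Helioina, Microoma}.
Most parsimonious ingroup topology: (((Theraria,Cyanax),(Pachyoma,Ornitharia)),(Helioina,Microoma)).
Changes per character on this tree: I: 1; II: 1; III: 1; IV: 1; V: 2; VI: 1; VII: 1.
Total = 8.

8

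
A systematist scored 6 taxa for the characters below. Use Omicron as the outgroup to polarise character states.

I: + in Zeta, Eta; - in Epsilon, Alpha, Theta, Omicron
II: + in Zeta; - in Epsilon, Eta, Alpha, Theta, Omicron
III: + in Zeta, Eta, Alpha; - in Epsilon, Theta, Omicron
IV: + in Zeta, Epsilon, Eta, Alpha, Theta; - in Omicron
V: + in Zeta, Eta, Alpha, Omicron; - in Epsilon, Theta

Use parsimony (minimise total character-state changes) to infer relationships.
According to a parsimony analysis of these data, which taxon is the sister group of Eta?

Zeta

Character polarity is set by the outgroup: the derived state is whichever differs from the outgroup's state, so for V the derived state is '-', and for the remaining characters it is '+'.
I (derived state '+') is shared by Eta and Zeta — a synapomorphy uniting that clade.
II: derived state '+' in Zeta only — an autapomorphy, so it tells us nothing about relationships among taxa.
Only Alpha, Eta, and Zeta show the derived state '+' for III, supporting them as a clade.
IV (derived state '+') is shared by all ingroup taxa — unites the whole ingroup.
Only Epsilon and Theta show the derived state '-' for V, supporting them as a clade.
Most parsimonious ingroup topology: (((Eta,Zeta),Alpha),(Epsilon,Theta)).
Eta and Zeta form a cherry on this tree, so they are sister taxa.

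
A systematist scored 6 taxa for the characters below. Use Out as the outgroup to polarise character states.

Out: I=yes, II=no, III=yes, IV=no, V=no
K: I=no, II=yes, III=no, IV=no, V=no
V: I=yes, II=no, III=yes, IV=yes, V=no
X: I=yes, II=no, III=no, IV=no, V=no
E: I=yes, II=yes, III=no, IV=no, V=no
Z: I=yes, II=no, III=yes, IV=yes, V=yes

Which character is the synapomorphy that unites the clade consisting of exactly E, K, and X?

III

Character polarity is set by the outgroup: the derived state is whichever differs from the outgroup's state, so for I, III the derived state is 'no', and for the remaining characters it is 'yes'.
I: derived state 'no' in K only — an autapomorphy, so it tells us nothing about relationships among taxa.
II (derived state 'yes') is shared by E and K — a synapomorphy uniting that clade.
III: derived state 'no' in E, K, and X only — synapomorphy for {E, K, X}.
Only V and Z show the derived state 'yes' for IV, supporting them as a clade.
V: derived state 'yes' in Z only — an autapomorphy, so it tells us nothing about relationships among taxa.
Most parsimonious ingroup topology: (((K,E),X),(V,Z)).
The clade {E, K, X} is supported by III: its derived state 'no' occurs in exactly those taxa and in no other taxon (including the outgroup).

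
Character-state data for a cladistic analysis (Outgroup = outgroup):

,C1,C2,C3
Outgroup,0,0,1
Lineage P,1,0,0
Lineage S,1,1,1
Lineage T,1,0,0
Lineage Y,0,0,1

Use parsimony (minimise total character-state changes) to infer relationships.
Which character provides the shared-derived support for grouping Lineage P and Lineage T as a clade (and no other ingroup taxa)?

Character polarity is set by the outgroup: the derived state is whichever differs from the outgroup's state, so for C3 the derived state is '0', and for the remaining characters it is '1'.
Only Lineage P, Lineage S, and Lineage T show the derived state '1' for C1, supporting them as a clade.
C2: derived state '1' in Lineage S only — an autapomorphy, so it tells us nothing about relationships among taxa.
Only Lineage P and Lineage T show the derived state '0' for C3, supporting them as a clade.
Most parsimonious ingroup topology: (((Lineage P,Lineage T),Lineage S),Lineage Y).
The clade {Lineage P, Lineage T} is supported by C3: its derived state '0' occurs in exactly those taxa and in no other taxon (including the outgroup).

C3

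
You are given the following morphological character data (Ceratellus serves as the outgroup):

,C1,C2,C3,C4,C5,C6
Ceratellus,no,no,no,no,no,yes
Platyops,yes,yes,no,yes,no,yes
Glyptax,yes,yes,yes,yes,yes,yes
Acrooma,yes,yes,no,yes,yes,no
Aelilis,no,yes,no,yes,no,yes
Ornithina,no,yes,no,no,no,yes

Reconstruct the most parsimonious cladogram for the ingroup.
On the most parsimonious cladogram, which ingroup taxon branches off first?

Ornithina

Character polarity is set by the outgroup: the derived state is whichever differs from the outgroup's state, so for C6 the derived state is 'no', and for the remaining characters it is 'yes'.
C1 (derived state 'yes') is shared by Acrooma, Glyptax, and Platyops — a synapomorphy uniting that clade.
C2 (derived state 'yes') is shared by all ingroup taxa — unites the whole ingroup.
C3: derived state 'yes' in Glyptax only — an autapomorphy, so it tells us nothing about relationships among taxa.
C4 (derived state 'yes') is shared by Acrooma, Aelilis, Glyptax, and Platyops — a synapomorphy uniting that clade.
C5: derived state 'yes' in Acrooma and Glyptax only — synapomorphy for {Acrooma, Glyptax}.
C6 (derived state 'no') is unique to Acrooma (autapomorphy; uninformative for grouping).
Most parsimonious ingroup topology: (((Platyops,(Glyptax,Acrooma)),Aelilis),Ornithina).
Ornithina is sister to the clade containing all other ingroup taxa, so it is the earliest-diverging (most basal) ingroup lineage.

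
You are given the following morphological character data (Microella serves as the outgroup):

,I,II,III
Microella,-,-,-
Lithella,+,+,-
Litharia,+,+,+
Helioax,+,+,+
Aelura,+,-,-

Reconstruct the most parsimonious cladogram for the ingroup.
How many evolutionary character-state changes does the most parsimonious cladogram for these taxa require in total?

The outgroup has state '-' for every character, so '+' is the derived state throughout.
I (derived state '+') is shared by all ingroup taxa — unites the whole ingroup.
II: derived state '+' in Helioax, Litharia, and Lithella only — synapomorphy for {Helioax, Litharia, Lithella}.
III: derived state '+' in Helioax and Litharia only — synapomorphy for {Helioax, Litharia}.
Most parsimonious ingroup topology: ((Lithella,(Litharia,Helioax)),Aelura).
Changes per character on this tree: I: 1; II: 1; III: 1.
Total = 3.

3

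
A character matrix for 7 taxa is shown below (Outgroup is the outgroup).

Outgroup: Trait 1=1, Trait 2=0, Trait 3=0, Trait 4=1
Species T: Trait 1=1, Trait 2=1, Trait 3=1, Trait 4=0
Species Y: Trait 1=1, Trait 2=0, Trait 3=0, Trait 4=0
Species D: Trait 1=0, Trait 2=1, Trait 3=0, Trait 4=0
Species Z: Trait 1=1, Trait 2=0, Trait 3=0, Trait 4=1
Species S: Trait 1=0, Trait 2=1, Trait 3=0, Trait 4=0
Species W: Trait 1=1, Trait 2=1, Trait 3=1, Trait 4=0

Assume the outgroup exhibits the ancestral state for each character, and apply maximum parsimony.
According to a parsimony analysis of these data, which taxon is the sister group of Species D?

Character polarity is set by the outgroup: the derived state is whichever differs from the outgroup's state, so for Trait 1, Trait 4 the derived state is '0', and for the remaining characters it is '1'.
Only Species D and Species S show the derived state '0' for Trait 1, supporting them as a clade.
Trait 2 (derived state '1') is shared by Species D, Species S, Species T, and Species W — a synapomorphy uniting that clade.
Trait 3: derived state '1' in Species T and Species W only — synapomorphy for {Species T, Species W}.
Trait 4 (derived state '0') is shared by Species D, Species S, Species T, Species W, and Species Y — a synapomorphy uniting that clade.
Most parsimonious ingroup topology: ((((Species T,Species W),(Species D,Species S)),Species Y),Species Z).
Species D and Species S form a cherry on this tree, so they are sister taxa.

Species S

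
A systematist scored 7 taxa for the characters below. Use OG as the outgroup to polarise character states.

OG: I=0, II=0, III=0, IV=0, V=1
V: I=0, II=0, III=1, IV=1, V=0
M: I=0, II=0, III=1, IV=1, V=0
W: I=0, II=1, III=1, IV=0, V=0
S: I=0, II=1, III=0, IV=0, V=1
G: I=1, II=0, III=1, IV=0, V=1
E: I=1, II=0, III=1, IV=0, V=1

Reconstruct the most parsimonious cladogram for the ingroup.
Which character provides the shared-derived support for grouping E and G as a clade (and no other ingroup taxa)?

Character polarity is set by the outgroup: the derived state is whichever differs from the outgroup's state, so for V the derived state is '0', and for the remaining characters it is '1'.
I: derived state '1' in E and G only — synapomorphy for {E, G}.
II groups S and W, which is incompatible with the clades supported by the remaining characters; treating it as convergent (homoplasy) costs fewer steps than any alternative tree.
III: derived state '1' in E, G, M, V, and W only — synapomorphy for {E, G, M, V, W}.
Only M and V show the derived state '1' for IV, supporting them as a clade.
V: derived state '0' in M, V, and W only — synapomorphy for {M, V, W}.
Most parsimonious ingroup topology: ((((V,M),W),(G,E)),S).
The clade {E, G} is supported by I: its derived state '1' occurs in exactly those taxa and in no other taxon (including the outgroup).

I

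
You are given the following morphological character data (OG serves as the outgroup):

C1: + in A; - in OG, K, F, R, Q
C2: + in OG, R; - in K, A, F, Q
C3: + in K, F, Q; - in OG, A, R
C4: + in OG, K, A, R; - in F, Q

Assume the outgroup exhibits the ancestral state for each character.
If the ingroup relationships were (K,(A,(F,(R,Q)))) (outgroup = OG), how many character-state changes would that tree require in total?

8

Map each character onto (K,(A,(F,(R,Q)))) (rooted by OG) and count the minimum state changes it requires (Fitch parsimony):
C1: 1; C2: 2; C3: 3; C4: 2.
Total tree length = 8.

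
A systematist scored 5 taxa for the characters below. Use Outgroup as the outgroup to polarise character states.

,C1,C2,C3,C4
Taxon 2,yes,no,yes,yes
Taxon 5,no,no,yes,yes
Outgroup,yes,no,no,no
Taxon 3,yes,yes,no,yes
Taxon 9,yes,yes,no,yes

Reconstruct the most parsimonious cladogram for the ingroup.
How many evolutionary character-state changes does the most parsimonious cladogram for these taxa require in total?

Character polarity is set by the outgroup: the derived state is whichever differs from the outgroup's state, so for C1 the derived state is 'no', and for the remaining characters it is 'yes'.
C1 (derived state 'no') is unique to Taxon 5 (autapomorphy; uninformative for grouping).
C2 (derived state 'yes') is shared by Taxon 3 and Taxon 9 — a synapomorphy uniting that clade.
Only Taxon 2 and Taxon 5 show the derived state 'yes' for C3, supporting them as a clade.
All ingroup taxa share the derived state 'yes' for C4; it defines the ingroup but does not resolve relationships within it.
Most parsimonious ingroup topology: ((Taxon 2,Taxon 5),(Taxon 9,Taxon 3)).
Changes per character on this tree: C1: 1; C2: 1; C3: 1; C4: 1.
Total = 4.

4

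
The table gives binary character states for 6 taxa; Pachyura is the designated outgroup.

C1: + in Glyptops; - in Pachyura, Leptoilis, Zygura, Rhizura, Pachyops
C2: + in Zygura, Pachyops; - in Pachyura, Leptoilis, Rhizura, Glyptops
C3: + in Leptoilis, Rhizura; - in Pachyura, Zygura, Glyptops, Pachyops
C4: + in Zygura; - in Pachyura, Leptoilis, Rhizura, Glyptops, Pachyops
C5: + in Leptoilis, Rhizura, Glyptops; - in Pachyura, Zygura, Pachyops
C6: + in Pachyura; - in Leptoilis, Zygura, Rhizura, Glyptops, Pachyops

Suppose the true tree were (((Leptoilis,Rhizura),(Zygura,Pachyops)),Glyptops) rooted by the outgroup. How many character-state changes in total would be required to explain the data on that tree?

Map each character onto (((Leptoilis,Rhizura),(Zygura,Pachyops)),Glyptops) (rooted by Pachyura) and count the minimum state changes it requires (Fitch parsimony):
C1: 1; C2: 1; C3: 1; C4: 1; C5: 2; C6: 1.
Total tree length = 7.

7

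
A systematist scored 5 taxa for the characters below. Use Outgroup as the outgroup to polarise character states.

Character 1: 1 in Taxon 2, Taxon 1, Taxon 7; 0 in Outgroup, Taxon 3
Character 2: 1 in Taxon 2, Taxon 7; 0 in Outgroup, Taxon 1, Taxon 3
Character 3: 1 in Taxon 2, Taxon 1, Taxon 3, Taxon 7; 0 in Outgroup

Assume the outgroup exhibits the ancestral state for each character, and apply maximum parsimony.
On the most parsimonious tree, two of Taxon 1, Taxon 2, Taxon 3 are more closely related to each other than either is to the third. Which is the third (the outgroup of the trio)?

Taxon 3

The outgroup has state '0' for every character, so '1' is the derived state throughout.
Only Taxon 1, Taxon 2, and Taxon 7 show the derived state '1' for Character 1, supporting them as a clade.
Only Taxon 2 and Taxon 7 show the derived state '1' for Character 2, supporting them as a clade.
Character 3 (derived state '1') is shared by all ingroup taxa — unites the whole ingroup.
Most parsimonious ingroup topology: (((Taxon 2,Taxon 7),Taxon 1),Taxon 3).
Taxon 2 and Taxon 1 share a more recent common ancestor with each other than either does with Taxon 3, so Taxon 3 is the least closely related of the three.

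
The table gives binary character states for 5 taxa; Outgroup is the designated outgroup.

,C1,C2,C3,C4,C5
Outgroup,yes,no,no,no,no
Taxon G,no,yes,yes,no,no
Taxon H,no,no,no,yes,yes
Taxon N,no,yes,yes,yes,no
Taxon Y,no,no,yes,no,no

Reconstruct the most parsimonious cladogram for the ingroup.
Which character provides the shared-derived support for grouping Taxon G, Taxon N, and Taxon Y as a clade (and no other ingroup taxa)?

C3

Character polarity is set by the outgroup: the derived state is whichever differs from the outgroup's state, so for C1 the derived state is 'no', and for the remaining characters it is 'yes'.
C1 (derived state 'no') is shared by all ingroup taxa — unites the whole ingroup.
Only Taxon G and Taxon N show the derived state 'yes' for C2, supporting them as a clade.
C3: derived state 'yes' in Taxon G, Taxon N, and Taxon Y only — synapomorphy for {Taxon G, Taxon N, Taxon Y}.
C4 groups Taxon H and Taxon N, which is incompatible with the clades supported by the remaining characters; treating it as convergent (homoplasy) costs fewer steps than any alternative tree.
C5 (derived state 'yes') is unique to Taxon H (autapomorphy; uninformative for grouping).
Most parsimonious ingroup topology: (((Taxon G,Taxon N),Taxon Y),Taxon H).
The clade {Taxon G, Taxon N, Taxon Y} is supported by C3: its derived state 'yes' occurs in exactly those taxa and in no other taxon (including the outgroup).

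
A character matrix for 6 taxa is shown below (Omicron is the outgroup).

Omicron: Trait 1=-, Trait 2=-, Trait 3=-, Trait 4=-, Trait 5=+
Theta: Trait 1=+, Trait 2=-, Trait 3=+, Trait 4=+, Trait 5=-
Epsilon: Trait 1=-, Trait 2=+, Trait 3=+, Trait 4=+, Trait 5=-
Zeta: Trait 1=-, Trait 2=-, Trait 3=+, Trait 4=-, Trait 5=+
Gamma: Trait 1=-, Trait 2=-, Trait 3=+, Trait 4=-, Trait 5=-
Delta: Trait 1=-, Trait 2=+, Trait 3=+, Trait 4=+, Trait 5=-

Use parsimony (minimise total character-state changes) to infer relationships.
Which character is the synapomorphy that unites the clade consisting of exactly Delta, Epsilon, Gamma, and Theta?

Character polarity is set by the outgroup: the derived state is whichever differs from the outgroup's state, so for Trait 5 the derived state is '-', and for the remaining characters it is '+'.
Trait 1: derived state '+' in Theta only — an autapomorphy, so it tells us nothing about relationships among taxa.
Only Delta and Epsilon show the derived state '+' for Trait 2, supporting them as a clade.
Trait 3 (derived state '+') is shared by all ingroup taxa — unites the whole ingroup.
Only Delta, Epsilon, and Theta show the derived state '+' for Trait 4, supporting them as a clade.
Only Delta, Epsilon, Gamma, and Theta show the derived state '-' for Trait 5, supporting them as a clade.
Most parsimonious ingroup topology: (((Theta,(Epsilon,Delta)),Gamma),Zeta).
The clade {Delta, Epsilon, Gamma, Theta} is supported by Trait 5: its derived state '-' occurs in exactly those taxa and in no other taxon (including the outgroup).

Trait 5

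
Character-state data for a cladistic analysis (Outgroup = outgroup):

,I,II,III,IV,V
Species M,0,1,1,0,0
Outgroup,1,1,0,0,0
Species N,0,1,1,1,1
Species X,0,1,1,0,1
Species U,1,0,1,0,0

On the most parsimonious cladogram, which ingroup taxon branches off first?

Species U

Character polarity is set by the outgroup: the derived state is whichever differs from the outgroup's state, so for I, II the derived state is '0', and for the remaining characters it is '1'.
I: derived state '0' in Species M, Species N, and Species X only — synapomorphy for {Species M, Species N, Species X}.
II (derived state '0') is unique to Species U (autapomorphy; uninformative for grouping).
All ingroup taxa share the derived state '1' for III; it defines the ingroup but does not resolve relationships within it.
IV: derived state '1' in Species N only — an autapomorphy, so it tells us nothing about relationships among taxa.
Only Species N and Species X show the derived state '1' for V, supporting them as a clade.
Most parsimonious ingroup topology: (((Species N,Species X),Species M),Species U).
Species U is sister to the clade containing all other ingroup taxa, so it is the earliest-diverging (most basal) ingroup lineage.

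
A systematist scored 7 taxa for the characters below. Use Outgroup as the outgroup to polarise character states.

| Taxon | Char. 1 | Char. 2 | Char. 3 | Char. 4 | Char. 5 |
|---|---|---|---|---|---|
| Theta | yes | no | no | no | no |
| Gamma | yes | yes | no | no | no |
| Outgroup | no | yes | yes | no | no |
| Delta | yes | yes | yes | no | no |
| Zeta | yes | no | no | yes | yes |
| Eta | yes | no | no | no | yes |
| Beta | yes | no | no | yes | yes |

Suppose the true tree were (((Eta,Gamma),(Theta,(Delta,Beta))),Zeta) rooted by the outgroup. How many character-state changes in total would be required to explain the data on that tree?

Map each character onto (((Eta,Gamma),(Theta,(Delta,Beta))),Zeta) (rooted by Outgroup) and count the minimum state changes it requires (Fitch parsimony):
Char. 1: 1; Char. 2: 3; Char. 3: 2; Char. 4: 2; Char. 5: 3.
Total tree length = 11.

11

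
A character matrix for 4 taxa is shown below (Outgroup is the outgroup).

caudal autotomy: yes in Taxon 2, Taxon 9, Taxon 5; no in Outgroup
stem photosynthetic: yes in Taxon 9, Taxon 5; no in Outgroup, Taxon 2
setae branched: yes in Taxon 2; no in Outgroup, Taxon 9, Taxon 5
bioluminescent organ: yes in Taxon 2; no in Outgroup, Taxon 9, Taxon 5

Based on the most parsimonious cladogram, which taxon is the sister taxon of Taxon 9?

The outgroup has state 'no' for every character, so 'yes' is the derived state throughout.
caudal autotomy (derived state 'yes') is shared by all ingroup taxa — unites the whole ingroup.
stem photosynthetic: derived state 'yes' in Taxon 5 and Taxon 9 only — synapomorphy for {Taxon 5, Taxon 9}.
setae branched (derived state 'yes') is unique to Taxon 2 (autapomorphy; uninformative for grouping).
bioluminescent organ: derived state 'yes' in Taxon 2 only — an autapomorphy, so it tells us nothing about relationships among taxa.
Most parsimonious ingroup topology: (Taxon 2,(Taxon 9,Taxon 5)).
Taxon 9 and Taxon 5 form a cherry on this tree, so they are sister taxa.

Taxon 5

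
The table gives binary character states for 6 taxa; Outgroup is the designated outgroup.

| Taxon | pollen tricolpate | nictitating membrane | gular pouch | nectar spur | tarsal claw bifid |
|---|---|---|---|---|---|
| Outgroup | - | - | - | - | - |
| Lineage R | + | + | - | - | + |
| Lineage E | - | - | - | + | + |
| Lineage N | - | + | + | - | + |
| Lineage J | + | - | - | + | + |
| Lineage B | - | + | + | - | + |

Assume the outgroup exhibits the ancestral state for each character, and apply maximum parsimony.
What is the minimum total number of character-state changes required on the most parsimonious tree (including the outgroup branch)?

The outgroup has state '-' for every character, so '+' is the derived state throughout.
pollen tricolpate groups Lineage J and Lineage R, which is incompatible with the clades supported by the remaining characters; treating it as convergent (homoplasy) costs fewer steps than any alternative tree.
nictitating membrane (derived state '+') is shared by Lineage B, Lineage N, and Lineage R — a synapomorphy uniting that clade.
gular pouch (derived state '+') is shared by Lineage B and Lineage N — a synapomorphy uniting that clade.
Only Lineage E and Lineage J show the derived state '+' for nectar spur, supporting them as a clade.
All ingroup taxa share the derived state '+' for tarsal claw bifid; it defines the ingroup but does not resolve relationships within it.
Most parsimonious ingroup topology: ((Lineage R,(Lineage N,Lineage B)),(Lineage E,Lineage J)).
Changes per character on this tree: pollen tricolpate: 2; nictitating membrane: 1; gular pouch: 1; nectar spur: 1; tarsal claw bifid: 1.
Total = 6.

6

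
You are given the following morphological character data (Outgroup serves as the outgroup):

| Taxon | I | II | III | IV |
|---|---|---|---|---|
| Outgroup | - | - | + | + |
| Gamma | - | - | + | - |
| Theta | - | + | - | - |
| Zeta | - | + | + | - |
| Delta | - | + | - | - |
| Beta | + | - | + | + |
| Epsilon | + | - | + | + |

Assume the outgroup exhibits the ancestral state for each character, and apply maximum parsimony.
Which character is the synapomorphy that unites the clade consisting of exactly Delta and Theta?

Character polarity is set by the outgroup: the derived state is whichever differs from the outgroup's state, so for III, IV the derived state is '-', and for the remaining characters it is '+'.
I: derived state '+' in Beta and Epsilon only — synapomorphy for {Beta, Epsilon}.
Only Delta, Theta, and Zeta show the derived state '+' for II, supporting them as a clade.
Only Delta and Theta show the derived state '-' for III, supporting them as a clade.
IV (derived state '-') is shared by Delta, Gamma, Theta, and Zeta — a synapomorphy uniting that clade.
Most parsimonious ingroup topology: ((Gamma,((Theta,Delta),Zeta)),(Beta,Epsilon)).
The clade {Delta, Theta} is supported by III: its derived state '-' occurs in exactly those taxa and in no other taxon (including the outgroup).

III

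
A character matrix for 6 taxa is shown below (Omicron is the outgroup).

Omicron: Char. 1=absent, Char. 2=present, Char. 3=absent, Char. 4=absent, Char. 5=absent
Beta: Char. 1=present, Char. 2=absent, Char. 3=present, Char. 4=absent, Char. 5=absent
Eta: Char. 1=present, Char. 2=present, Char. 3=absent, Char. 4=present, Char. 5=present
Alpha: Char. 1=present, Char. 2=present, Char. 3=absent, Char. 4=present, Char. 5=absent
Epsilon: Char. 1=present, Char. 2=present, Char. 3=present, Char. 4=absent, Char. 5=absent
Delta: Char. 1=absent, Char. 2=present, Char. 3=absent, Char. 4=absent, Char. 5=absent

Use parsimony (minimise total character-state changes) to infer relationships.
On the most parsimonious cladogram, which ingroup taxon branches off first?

Character polarity is set by the outgroup: the derived state is whichever differs from the outgroup's state, so for Char. 2 the derived state is 'absent', and for the remaining characters it is 'present'.
Only Alpha, Beta, Epsilon, and Eta show the derived state 'present' for Char. 1, supporting them as a clade.
Char. 2 (derived state 'absent') is unique to Beta (autapomorphy; uninformative for grouping).
Char. 3 (derived state 'present') is shared by Beta and Epsilon — a synapomorphy uniting that clade.
Only Alpha and Eta show the derived state 'present' for Char. 4, supporting them as a clade.
Char. 5 (derived state 'present') is unique to Eta (autapomorphy; uninformative for grouping).
Most parsimonious ingroup topology: (((Beta,Epsilon),(Eta,Alpha)),Delta).
Delta is sister to the clade containing all other ingroup taxa, so it is the earliest-diverging (most basal) ingroup lineage.

Delta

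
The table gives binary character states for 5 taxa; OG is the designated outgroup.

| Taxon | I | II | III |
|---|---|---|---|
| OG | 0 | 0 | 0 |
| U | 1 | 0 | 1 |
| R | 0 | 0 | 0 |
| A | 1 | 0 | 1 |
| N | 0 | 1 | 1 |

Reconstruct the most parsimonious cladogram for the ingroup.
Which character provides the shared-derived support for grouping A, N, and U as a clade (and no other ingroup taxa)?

The outgroup has state '0' for every character, so '1' is the derived state throughout.
I (derived state '1') is shared by A and U — a synapomorphy uniting that clade.
II: derived state '1' in N only — an autapomorphy, so it tells us nothing about relationships among taxa.
Only A, N, and U show the derived state '1' for III, supporting them as a clade.
Most parsimonious ingroup topology: (((U,A),N),R).
The clade {A, N, U} is supported by III: its derived state '1' occurs in exactly those taxa and in no other taxon (including the outgroup).

III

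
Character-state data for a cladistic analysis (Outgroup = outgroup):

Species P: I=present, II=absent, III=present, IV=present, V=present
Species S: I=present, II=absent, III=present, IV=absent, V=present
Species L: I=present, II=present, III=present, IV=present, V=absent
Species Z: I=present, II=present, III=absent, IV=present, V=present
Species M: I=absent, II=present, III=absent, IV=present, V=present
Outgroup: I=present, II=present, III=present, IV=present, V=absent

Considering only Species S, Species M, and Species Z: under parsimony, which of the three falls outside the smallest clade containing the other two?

Character polarity is set by the outgroup: the derived state is whichever differs from the outgroup's state, so for I, II, III, IV the derived state is 'absent', and for the remaining characters it is 'present'.
I (derived state 'absent') is unique to Species M (autapomorphy; uninformative for grouping).
Only Species P and Species S show the derived state 'absent' for II, supporting them as a clade.
III: derived state 'absent' in Species M and Species Z only — synapomorphy for {Species M, Species Z}.
IV: derived state 'absent' in Species S only — an autapomorphy, so it tells us nothing about relationships among taxa.
V (derived state 'present') is shared by Species M, Species P, Species S, and Species Z — a synapomorphy uniting that clade.
Most parsimonious ingroup topology: (((Species P,Species S),(Species Z,Species M)),Species L).
Species Z and Species M share a more recent common ancestor with each other than either does with Species S, so Species S is the least closely related of the three.

Species S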